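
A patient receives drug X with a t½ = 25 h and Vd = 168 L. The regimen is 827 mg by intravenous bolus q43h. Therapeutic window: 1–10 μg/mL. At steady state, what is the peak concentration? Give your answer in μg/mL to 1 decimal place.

Over one 43-h interval, 43/25 ≈ 1.72 half-lives elapse, leaving f ≈ 0.3035 of each dose.
Accumulation ratio R = 1/(1 − f) ≈ 1/0.6965 ≈ 1.4358.
Each bolus raises the concentration by D/Vd = 827/168 ≈ 4.923 μg/mL.
Steady-state peak Cmax,ss = C₀·R ≈ 4.923 × 1.4358 ≈ 7.068 μg/mL.
Peak 7.1 μg/mL vs MTC 10 μg/mL: below toxic threshold.

7.1 μg/mL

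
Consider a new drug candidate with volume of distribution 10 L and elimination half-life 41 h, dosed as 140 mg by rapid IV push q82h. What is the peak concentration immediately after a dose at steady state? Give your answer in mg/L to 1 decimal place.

τ = 82 h = 2 half-lives, so f = (1/2)^2 = 0.25.
At steady state, R = 1/(1 − 0.25) = 4/3.
Single-dose peak C₀ = D/Vd = 140/10 = 14 mg/L.
Steady-state peak Cmax,ss = C₀·R = 14 × 4/3 ≈ 18.667 mg/L.

18.7 mg/L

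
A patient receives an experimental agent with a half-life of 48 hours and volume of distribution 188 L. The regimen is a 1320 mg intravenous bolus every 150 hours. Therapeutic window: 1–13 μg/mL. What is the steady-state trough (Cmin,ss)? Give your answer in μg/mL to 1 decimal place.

k = ln2/t½ = ln2/48 ≈ 0.014441 h⁻¹; fraction remaining f = e^(−kτ) = e^(−0.014441×150) ≈ 0.1146.
Single-dose peak C₀ = D/Vd = 1320/188 ≈ 7.021 μg/mL.
Steady-state trough Cmin,ss = C₀·f/(1−f) ≈ 7.021 × 0.1146/0.8854 ≈ 0.909 μg/mL.
Trough 0.9 μg/mL vs MEC 1 μg/mL: subtherapeutic.

0.9 μg/mL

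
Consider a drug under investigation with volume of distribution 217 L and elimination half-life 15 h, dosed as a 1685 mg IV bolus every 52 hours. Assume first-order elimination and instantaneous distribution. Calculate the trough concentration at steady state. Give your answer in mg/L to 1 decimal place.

0.8 mg/L

τ/t½ = 52/15 ≈ 3.4667, so fraction remaining f = (1/2)^(52/15) ≈ 0.0905.
Each bolus raises the concentration by D/Vd = 1685/217 ≈ 7.765 mg/L.
Steady-state trough Cmin,ss = C₀·f/(1−f) ≈ 7.765 × 0.0905/0.9095 ≈ 0.773 mg/L.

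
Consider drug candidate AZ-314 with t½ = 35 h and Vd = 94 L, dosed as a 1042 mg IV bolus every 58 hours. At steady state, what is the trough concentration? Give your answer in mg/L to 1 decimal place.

k = ln2/t½ = ln2/35 ≈ 0.019804 h⁻¹; fraction remaining f = e^(−kτ) = e^(−0.019804×58) ≈ 0.3171.
At steady state, accumulation factor R = 1/(1 − e^(−kτ)) ≈ 1.4643.
Each bolus raises the concentration by D/Vd = 1042/94 ≈ 11.085 mg/L.
Steady-state peak Cmax,ss = C₀·R ≈ 11.085 × 1.4643 ≈ 16.232 mg/L.
Steady-state trough Cmin,ss = Cmax,ss·f ≈ 16.232 × 0.3171 ≈ 5.147 mg/L.

5.1 mg/L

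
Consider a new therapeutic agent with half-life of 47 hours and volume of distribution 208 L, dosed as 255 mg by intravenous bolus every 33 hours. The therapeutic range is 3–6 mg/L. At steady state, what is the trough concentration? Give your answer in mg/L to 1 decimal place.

k = ln2/t½ = ln2/47 ≈ 0.014748 h⁻¹; fraction remaining f = e^(−kτ) = e^(−0.014748×33) ≈ 0.6147.
Single-dose peak C₀ = D/Vd = 255/208 ≈ 1.226 mg/L.
Steady-state trough Cmin,ss = C₀·f/(1−f) ≈ 1.226 × 0.6147/0.3853 ≈ 1.956 mg/L.
Trough 2.0 mg/L vs MEC 3 mg/L: subtherapeutic.

2.0 mg/L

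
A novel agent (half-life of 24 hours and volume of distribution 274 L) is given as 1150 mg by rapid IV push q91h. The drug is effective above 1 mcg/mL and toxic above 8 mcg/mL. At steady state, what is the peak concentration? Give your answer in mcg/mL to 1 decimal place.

τ/t½ = 91/24 ≈ 3.7917, so fraction remaining f = (1/2)^(91/24) ≈ 0.0722.
Accumulation ratio R = 1/(1 − f) ≈ 1/0.9278 ≈ 1.0778.
Single-dose peak C₀ = D/Vd = 1150/274 ≈ 4.197 mcg/mL.
Cmax,ss = C₀/(1 − f) ≈ 4.197/0.9278 ≈ 4.524 mcg/mL.
Peak 4.5 mcg/mL vs MTC 8 mcg/mL: below toxic threshold.

4.5 mcg/mL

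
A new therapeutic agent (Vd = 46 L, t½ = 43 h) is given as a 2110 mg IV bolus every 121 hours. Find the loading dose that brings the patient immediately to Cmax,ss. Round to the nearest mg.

2460 mg

f = (1/2)^(121/43) ≈ 0.142205; accumulation ratio R = 1/(1−f) ≈ 1.16578.
Loading dose to hit Cmax,ss on first dose: D_load = D_maint·R ≈ 2110 × 1.16578 ≈ 2459.80 mg.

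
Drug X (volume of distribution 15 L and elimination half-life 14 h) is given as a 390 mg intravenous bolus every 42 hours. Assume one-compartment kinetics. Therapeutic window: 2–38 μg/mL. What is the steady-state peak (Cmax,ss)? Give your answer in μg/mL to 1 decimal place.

τ = 42 h = 3 half-lives, so f = (1/2)^3 = 0.125.
At steady state, R = 1/(1 − 0.125) = 8/7.
Single-dose peak C₀ = D/Vd = 390/15 = 26 μg/mL.
Steady-state peak Cmax,ss = C₀·R = 26 × 8/7 ≈ 29.714 μg/mL.
Peak 29.7 μg/mL vs MTC 38 μg/mL: below toxic threshold.

29.7 μg/mL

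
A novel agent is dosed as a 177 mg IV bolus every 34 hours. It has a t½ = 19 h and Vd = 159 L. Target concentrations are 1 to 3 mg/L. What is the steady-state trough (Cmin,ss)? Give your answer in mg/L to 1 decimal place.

k = ln2/t½ = ln2/19 ≈ 0.036481 h⁻¹; fraction remaining f = e^(−kτ) = e^(−0.036481×34) ≈ 0.2893.
Each bolus raises the concentration by D/Vd = 177/159 ≈ 1.113 mg/L.
Steady-state trough Cmin,ss = C₀·f/(1−f) ≈ 1.113 × 0.2893/0.7107 ≈ 0.453 mg/L.
Trough 0.5 mg/L vs MEC 1 mg/L: subtherapeutic.

0.5 mg/L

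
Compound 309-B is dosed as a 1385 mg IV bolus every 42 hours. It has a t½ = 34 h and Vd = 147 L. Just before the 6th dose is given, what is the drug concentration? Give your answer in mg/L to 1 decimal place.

f = (1/2)^(τ/t½) = (1/2)^(42/34) ≈ 0.4248.
C₀ = D/Vd = 1385/147 ≈ 9.422 mg/L.
Before the 6th dose, 5 doses have been given. Superposition: Cmin = C₀·(f + f² + … + f^5).
≈ 9.422 × (0.4248 + 0.1805 + 0.0767 + 0.0326 + 0.0138) ≈ 9.422 × 0.7284 ≈ 6.863 mg/L.

6.9 mg/L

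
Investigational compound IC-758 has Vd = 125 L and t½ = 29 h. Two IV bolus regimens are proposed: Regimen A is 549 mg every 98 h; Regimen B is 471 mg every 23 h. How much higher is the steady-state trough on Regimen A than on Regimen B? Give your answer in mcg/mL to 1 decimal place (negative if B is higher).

-4.7 mcg/mL

Regimen A: f = (1/2)^(98/29) ≈ 0.0961; Cmin,ss = (549/125)·f/(1−f) ≈ 0.467 mcg/mL.
Regimen B: f = (1/2)^(23/29) ≈ 0.5771; Cmin,ss = (471/125)·f/(1−f) ≈ 5.142 mcg/mL.
Difference ≈ 0.467 − 5.142 ≈ -4.675 mcg/mL.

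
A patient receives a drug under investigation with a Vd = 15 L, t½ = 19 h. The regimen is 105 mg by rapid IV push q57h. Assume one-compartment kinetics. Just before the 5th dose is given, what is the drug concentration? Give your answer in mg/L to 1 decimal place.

1.0 mg/L

f = (1/2)^(τ/t½) = (1/2)^(57/19) ≈ 0.1250.
C₀ = D/Vd = 105/15 ≈ 7.000 mg/L.
Before the 5th dose, 4 doses have been given. Superposition: Cmin = C₀·(f + f² + … + f^4).
≈ 7.000 × (0.1250 + 0.0156 + 0.0020 + 0.0002) ≈ 7.000 × 0.1428 ≈ 1.000 mg/L.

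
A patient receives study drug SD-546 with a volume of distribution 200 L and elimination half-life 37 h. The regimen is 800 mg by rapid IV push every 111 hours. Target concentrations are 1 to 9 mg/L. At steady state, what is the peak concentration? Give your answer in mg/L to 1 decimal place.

4.6 mg/L

The dosing interval is 3 half-lives, so f = 2^(−3) = 0.125.
At steady state, R = 1/(1 − 0.125) = 8/7.
Single-dose peak C₀ = D/Vd = 800/200 = 4 mg/L.
Steady-state peak Cmax,ss = C₀·R = 4 × 8/7 ≈ 4.571 mg/L.
Peak 4.6 mg/L vs MTC 9 mg/L: below toxic threshold.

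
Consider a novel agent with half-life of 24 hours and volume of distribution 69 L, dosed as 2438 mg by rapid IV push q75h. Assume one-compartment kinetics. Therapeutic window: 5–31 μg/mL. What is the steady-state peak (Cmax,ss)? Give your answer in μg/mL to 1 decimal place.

τ/t½ = 75/24 ≈ 3.125, so fraction remaining f = (1/2)^(75/24) ≈ 0.1146.
Accumulation ratio R = 1/(1 − f) ≈ 1/0.8854 ≈ 1.1294.
Single-dose peak C₀ = D/Vd = 2438/69 ≈ 35.333 μg/mL.
Cmax,ss = C₀/(1 − f) ≈ 35.333/0.8854 ≈ 39.906 μg/mL.
Peak 39.9 μg/mL vs MTC 31 μg/mL: exceeds toxic threshold.

39.9 μg/mL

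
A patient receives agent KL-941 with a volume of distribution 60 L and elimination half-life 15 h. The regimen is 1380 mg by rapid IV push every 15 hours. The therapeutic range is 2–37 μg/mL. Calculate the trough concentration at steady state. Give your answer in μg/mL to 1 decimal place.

23.0 μg/mL

τ = 15 h = 1 half-life, so f = (1/2)^1 = 0.5.
At steady state, R = 1/(1 − 0.5) = 2/1.
Single-dose peak C₀ = D/Vd = 1380/60 = 23 μg/mL.
Steady-state peak Cmax,ss = C₀·R = 23 × 2/1 ≈ 46.000 μg/mL.
Steady-state trough Cmin,ss = Cmax,ss·f ≈ 46.000 × 0.5 ≈ 23.000 μg/mL.
Trough 23.0 μg/mL vs MEC 2 μg/mL: adequate.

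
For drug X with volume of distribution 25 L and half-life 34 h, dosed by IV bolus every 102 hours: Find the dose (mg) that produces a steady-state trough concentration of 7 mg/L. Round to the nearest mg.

τ/t½ = 102/34 ≈ 3, so f = (1/2)^(102/34) ≈ 0.125000.
Cmin,ss = (D/Vd)·f/(1−f), so D = Cmin,ss·Vd·(1−f)/f.
D = 7 × 25 × (1−f)/f ≈ 7 × 25 × 7.00000 ≈ 1225.00 mg.

1225 mg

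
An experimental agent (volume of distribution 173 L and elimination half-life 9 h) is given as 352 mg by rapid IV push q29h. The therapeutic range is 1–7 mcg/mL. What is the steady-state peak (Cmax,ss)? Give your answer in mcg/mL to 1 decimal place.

2.3 mcg/mL

Over one 29-h interval, 29/9 ≈ 3.2222 half-lives elapse, leaving f ≈ 0.1072 of each dose.
At steady state, accumulation factor R = 1/(1 − e^(−kτ)) ≈ 1.1201.
Each bolus raises the concentration by D/Vd = 352/173 ≈ 2.035 mcg/mL.
Steady-state peak Cmax,ss = C₀·R ≈ 2.035 × 1.1201 ≈ 2.279 mcg/mL.
Peak 2.3 mcg/mL vs MTC 7 mcg/mL: below toxic threshold.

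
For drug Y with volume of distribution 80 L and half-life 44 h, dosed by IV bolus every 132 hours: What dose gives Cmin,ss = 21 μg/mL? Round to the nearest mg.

11760 mg

τ/t½ = 132/44 ≈ 3, so f = (1/2)^(132/44) ≈ 0.125000.
Cmin,ss = (D/Vd)·f/(1−f), so D = Cmin,ss·Vd·(1−f)/f.
D = 21 × 80 × (1−f)/f ≈ 21 × 80 × 7.00000 ≈ 11760.00 mg.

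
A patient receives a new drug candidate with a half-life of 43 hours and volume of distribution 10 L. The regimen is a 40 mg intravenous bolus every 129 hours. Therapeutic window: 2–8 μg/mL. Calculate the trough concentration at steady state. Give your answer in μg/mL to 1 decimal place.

τ = 129 h = 3 half-lives, so f = (1/2)^3 = 0.125.
Accumulation ratio R = 1/(1 − f) = 1/0.875 = 8/7.
Single-dose peak C₀ = D/Vd = 40/10 = 4 μg/mL.
Steady-state peak Cmax,ss = C₀·R = 4 × 8/7 ≈ 4.571 μg/mL.
Steady-state trough Cmin,ss = Cmax,ss·f ≈ 4.571 × 0.125 ≈ 0.571 μg/mL.
Trough 0.6 μg/mL vs MEC 2 μg/mL: subtherapeutic.

0.6 μg/mL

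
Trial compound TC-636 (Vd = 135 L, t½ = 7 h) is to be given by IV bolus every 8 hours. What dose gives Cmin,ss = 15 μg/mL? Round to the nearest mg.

τ/t½ = 8/7 ≈ 1.1429, so f = (1/2)^(8/7) ≈ 0.452862.
Cmin,ss = (D/Vd)·f/(1−f), so D = Cmin,ss·Vd·(1−f)/f.
D = 15 × 135 × (1−f)/f ≈ 15 × 135 × 1.20818 ≈ 2446.56 mg.

2447 mg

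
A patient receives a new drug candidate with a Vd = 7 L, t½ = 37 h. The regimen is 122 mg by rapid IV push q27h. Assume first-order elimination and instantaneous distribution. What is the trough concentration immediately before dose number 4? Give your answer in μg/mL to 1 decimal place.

20.7 μg/mL

f = (1/2)^(τ/t½) = (1/2)^(27/37) ≈ 0.6030.
C₀ = D/Vd = 122/7 ≈ 17.429 μg/mL.
Before the 4th dose, 3 doses have been given. Superposition: Cmin = C₀·(f + f² + … + f^3).
≈ 17.429 × (0.6030 + 0.3636 + 0.2193) ≈ 17.429 × 1.1859 ≈ 20.669 μg/mL.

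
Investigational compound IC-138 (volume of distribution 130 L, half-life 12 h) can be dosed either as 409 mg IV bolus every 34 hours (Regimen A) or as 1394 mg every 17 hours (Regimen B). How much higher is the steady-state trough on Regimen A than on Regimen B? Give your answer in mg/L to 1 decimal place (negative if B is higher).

-5.9 mg/L

Regimen A: f = (1/2)^(34/12) ≈ 0.1403; Cmin,ss = (409/130)·f/(1−f) ≈ 0.513 mg/L.
Regimen B: f = (1/2)^(17/12) ≈ 0.3746; Cmin,ss = (1394/130)·f/(1−f) ≈ 6.423 mg/L.
Difference ≈ 0.513 − 6.423 ≈ -5.910 mg/L.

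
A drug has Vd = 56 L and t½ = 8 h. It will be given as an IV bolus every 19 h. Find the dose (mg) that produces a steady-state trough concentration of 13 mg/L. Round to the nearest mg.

τ/t½ = 19/8 ≈ 2.375, so f = (1/2)^(19/8) ≈ 0.192776.
Cmin,ss = (D/Vd)·f/(1−f), so D = Cmin,ss·Vd·(1−f)/f.
D = 13 × 56 × (1−f)/f ≈ 13 × 56 × 4.18737 ≈ 3048.41 mg.

3048 mg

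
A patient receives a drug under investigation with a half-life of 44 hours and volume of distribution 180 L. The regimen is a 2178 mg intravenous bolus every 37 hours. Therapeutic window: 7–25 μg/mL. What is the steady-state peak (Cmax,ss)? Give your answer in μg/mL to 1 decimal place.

27.4 μg/mL

τ/t½ = 37/44 ≈ 0.84091, so fraction remaining f = (1/2)^(37/44) ≈ 0.5583.
At steady state, accumulation factor R = 1/(1 − e^(−kτ)) ≈ 2.2640.
Single-dose peak C₀ = D/Vd = 2178/180 ≈ 12.100 μg/mL.
Cmax,ss = C₀/(1 − f) ≈ 12.100/0.4417 ≈ 27.394 μg/mL.
Peak 27.4 μg/mL vs MTC 25 μg/mL: exceeds toxic threshold.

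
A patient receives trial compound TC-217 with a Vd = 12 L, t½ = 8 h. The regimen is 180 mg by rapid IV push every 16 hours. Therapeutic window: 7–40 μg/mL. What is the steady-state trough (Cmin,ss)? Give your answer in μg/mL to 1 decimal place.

τ = 16 h = 2 half-lives, so f = (1/2)^2 = 0.25.
At steady state, R = 1/(1 − 0.25) = 4/3.
Single-dose peak C₀ = D/Vd = 180/12 = 15 μg/mL.
Steady-state peak Cmax,ss = C₀·R = 15 × 4/3 ≈ 20.000 μg/mL.
Steady-state trough Cmin,ss = Cmax,ss·f ≈ 20.000 × 0.25 ≈ 5.000 μg/mL.
Trough 5.0 μg/mL vs MEC 7 μg/mL: subtherapeutic.

5.0 μg/mL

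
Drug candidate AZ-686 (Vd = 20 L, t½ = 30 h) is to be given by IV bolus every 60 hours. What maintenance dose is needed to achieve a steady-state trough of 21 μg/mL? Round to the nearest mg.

1260 mg

τ/t½ = 60/30 ≈ 2, so f = (1/2)^(60/30) ≈ 0.250000.
Cmin,ss = (D/Vd)·f/(1−f), so D = Cmin,ss·Vd·(1−f)/f.
D = 21 × 20 × (1−f)/f ≈ 21 × 20 × 3.00000 ≈ 1260.00 mg.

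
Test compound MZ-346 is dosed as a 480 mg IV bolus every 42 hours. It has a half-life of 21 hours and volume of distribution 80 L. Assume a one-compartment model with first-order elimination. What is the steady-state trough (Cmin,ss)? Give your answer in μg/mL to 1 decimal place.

τ = 42 h = 2 half-lives, so f = (1/2)^2 = 0.25.
Accumulation ratio R = 1/(1 − f) = 1/0.75 = 4/3.
Single-dose peak C₀ = D/Vd = 480/80 = 6 μg/mL.
Steady-state peak Cmax,ss = C₀·R = 6 × 4/3 ≈ 8.000 μg/mL.
Steady-state trough Cmin,ss = Cmax,ss·f ≈ 8.000 × 0.25 ≈ 2.000 μg/mL.

2.0 μg/mL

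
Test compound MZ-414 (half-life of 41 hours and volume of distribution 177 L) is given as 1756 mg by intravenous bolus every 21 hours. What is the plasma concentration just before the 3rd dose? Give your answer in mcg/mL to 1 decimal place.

f = (1/2)^(τ/t½) = (1/2)^(21/41) ≈ 0.7012.
C₀ = D/Vd = 1756/177 ≈ 9.921 mcg/mL.
Before the 3rd dose, 2 doses have been given. Superposition: Cmin = C₀·(f + f²).
≈ 9.921 × (0.7012 + 0.4917) ≈ 9.921 × 1.1929 ≈ 11.835 mcg/mL.

11.8 mcg/mL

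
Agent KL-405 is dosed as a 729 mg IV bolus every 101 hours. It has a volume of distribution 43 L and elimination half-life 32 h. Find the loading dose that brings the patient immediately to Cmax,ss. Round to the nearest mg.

821 mg

f = (1/2)^(101/32) ≈ 0.112169; accumulation ratio R = 1/(1−f) ≈ 1.12634.
Loading dose to hit Cmax,ss on first dose: D_load = D_maint·R ≈ 729 × 1.12634 ≈ 821.10 mg.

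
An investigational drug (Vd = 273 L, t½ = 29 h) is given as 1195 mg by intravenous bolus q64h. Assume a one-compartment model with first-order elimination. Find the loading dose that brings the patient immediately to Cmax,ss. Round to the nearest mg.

1525 mg

f = (1/2)^(64/29) ≈ 0.216600; accumulation ratio R = 1/(1−f) ≈ 1.27649.
Loading dose to hit Cmax,ss on first dose: D_load = D_maint·R ≈ 1195 × 1.27649 ≈ 1525.41 mg.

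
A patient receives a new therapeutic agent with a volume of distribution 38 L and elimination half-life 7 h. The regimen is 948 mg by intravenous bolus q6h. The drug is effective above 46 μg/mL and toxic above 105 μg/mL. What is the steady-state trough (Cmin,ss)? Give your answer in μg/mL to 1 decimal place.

τ/t½ = 6/7 ≈ 0.85714, so fraction remaining f = (1/2)^(6/7) ≈ 0.5520.
Accumulation ratio R = 1/(1 − f) ≈ 1/0.4480 ≈ 2.2321.
Single-dose peak C₀ = D/Vd = 948/38 ≈ 24.947 μg/mL.
Cmax,ss = C₀/(1 − f) ≈ 24.947/0.4480 ≈ 55.685 μg/mL.
Steady-state trough Cmin,ss = Cmax,ss·f ≈ 55.685 × 0.5520 ≈ 30.738 μg/mL.
Trough 30.7 μg/mL vs MEC 46 μg/mL: subtherapeutic.

30.7 μg/mL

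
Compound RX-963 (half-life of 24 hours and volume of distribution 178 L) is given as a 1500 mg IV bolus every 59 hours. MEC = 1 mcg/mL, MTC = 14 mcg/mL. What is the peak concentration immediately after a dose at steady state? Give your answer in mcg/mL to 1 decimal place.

10.3 mcg/mL

k = ln2/t½ = ln2/24 ≈ 0.028881 h⁻¹; fraction remaining f = e^(−kτ) = e^(−0.028881×59) ≈ 0.1820.
Accumulation ratio R = 1/(1 − f) ≈ 1/0.8180 ≈ 1.2225.
Each bolus raises the concentration by D/Vd = 1500/178 ≈ 8.427 mcg/mL.
Steady-state peak Cmax,ss = C₀·R ≈ 8.427 × 1.2225 ≈ 10.302 mcg/mL.
Peak 10.3 mcg/mL vs MTC 14 mcg/mL: below toxic threshold.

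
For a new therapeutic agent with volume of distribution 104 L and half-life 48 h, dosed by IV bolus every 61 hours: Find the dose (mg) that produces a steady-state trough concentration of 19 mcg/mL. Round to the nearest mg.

2792 mg

τ/t½ = 61/48 ≈ 1.2708, so f = (1/2)^(61/48) ≈ 0.414420.
Cmin,ss = (D/Vd)·f/(1−f), so D = Cmin,ss·Vd·(1−f)/f.
D = 19 × 104 × (1−f)/f ≈ 19 × 104 × 1.41301 ≈ 2792.11 mg.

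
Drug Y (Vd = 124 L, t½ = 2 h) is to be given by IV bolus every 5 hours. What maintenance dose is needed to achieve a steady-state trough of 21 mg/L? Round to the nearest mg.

τ/t½ = 5/2 ≈ 2.5, so f = (1/2)^(5/2) ≈ 0.176777.
Cmin,ss = (D/Vd)·f/(1−f), so D = Cmin,ss·Vd·(1−f)/f.
D = 21 × 124 × (1−f)/f ≈ 21 × 124 × 4.65684 ≈ 12126.41 mg.

12126 mg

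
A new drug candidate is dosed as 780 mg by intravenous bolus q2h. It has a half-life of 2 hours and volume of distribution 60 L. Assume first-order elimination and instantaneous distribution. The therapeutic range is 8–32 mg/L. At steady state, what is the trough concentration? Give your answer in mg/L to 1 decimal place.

The dosing interval is 1 half-life, so f = 2^(−1) = 0.5.
At steady state, R = 1/(1 − 0.5) = 2/1.
Single-dose peak C₀ = D/Vd = 780/60 = 13 mg/L.
Steady-state peak Cmax,ss = C₀·R = 13 × 2/1 ≈ 26.000 mg/L.
Steady-state trough Cmin,ss = Cmax,ss·f ≈ 26.000 × 0.5 ≈ 13.000 mg/L.
Trough 13.0 mg/L vs MEC 8 mg/L: adequate.

13.0 mg/L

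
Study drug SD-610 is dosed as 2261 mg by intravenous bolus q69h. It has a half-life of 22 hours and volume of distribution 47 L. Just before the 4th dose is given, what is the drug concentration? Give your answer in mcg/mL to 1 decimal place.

f = (1/2)^(τ/t½) = (1/2)^(69/22) ≈ 0.1137.
C₀ = D/Vd = 2261/47 ≈ 48.106 mcg/mL.
Before the 4th dose, 3 doses have been given. Superposition: Cmin = C₀·(f + f² + … + f^3).
≈ 48.106 × (0.1137 + 0.0129 + 0.0015) ≈ 48.106 × 0.1281 ≈ 6.162 mcg/mL.

6.2 mcg/mL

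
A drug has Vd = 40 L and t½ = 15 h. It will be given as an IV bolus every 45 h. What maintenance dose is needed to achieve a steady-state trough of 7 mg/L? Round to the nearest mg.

τ/t½ = 45/15 ≈ 3, so f = (1/2)^(45/15) ≈ 0.125000.
Cmin,ss = (D/Vd)·f/(1−f), so D = Cmin,ss·Vd·(1−f)/f.
D = 7 × 40 × (1−f)/f ≈ 7 × 40 × 7.00000 ≈ 1960.00 mg.

1960 mg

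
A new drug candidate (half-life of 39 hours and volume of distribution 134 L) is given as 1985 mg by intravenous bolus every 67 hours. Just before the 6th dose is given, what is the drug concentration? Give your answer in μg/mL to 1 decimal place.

f = (1/2)^(τ/t½) = (1/2)^(67/39) ≈ 0.3040.
C₀ = D/Vd = 1985/134 ≈ 14.813 μg/mL.
Before the 6th dose, 5 doses have been given. Superposition: Cmin = C₀·(f + f² + … + f^5).
≈ 14.813 × (0.3040 + 0.0924 + 0.0281 + 0.0085 + 0.0026) ≈ 14.813 × 0.4356 ≈ 6.453 μg/mL.

6.5 μg/mL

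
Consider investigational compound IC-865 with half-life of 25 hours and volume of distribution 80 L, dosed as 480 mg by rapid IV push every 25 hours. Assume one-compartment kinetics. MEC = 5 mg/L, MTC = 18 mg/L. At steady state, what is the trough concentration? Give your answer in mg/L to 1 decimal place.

τ = 25 h = 1 half-life, so f = (1/2)^1 = 0.5.
At steady state, R = 1/(1 − 0.5) = 2/1.
Single-dose peak C₀ = D/Vd = 480/80 = 6 mg/L.
Steady-state peak Cmax,ss = C₀·R = 6 × 2/1 ≈ 12.000 mg/L.
Steady-state trough Cmin,ss = Cmax,ss·f ≈ 12.000 × 0.5 ≈ 6.000 mg/L.
Trough 6.0 mg/L vs MEC 5 mg/L: adequate.

6.0 mg/L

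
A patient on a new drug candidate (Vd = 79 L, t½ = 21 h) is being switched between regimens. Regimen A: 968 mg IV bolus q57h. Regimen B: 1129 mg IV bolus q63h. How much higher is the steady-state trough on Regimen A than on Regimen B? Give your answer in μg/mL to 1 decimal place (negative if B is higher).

Regimen A: f = (1/2)^(57/21) ≈ 0.1524; Cmin,ss = (968/79)·f/(1−f) ≈ 2.203 μg/mL.
Regimen B: f = (1/2)^(63/21) ≈ 0.1250; Cmin,ss = (1129/79)·f/(1−f) ≈ 2.042 μg/mL.
Difference ≈ 2.203 − 2.042 ≈ 0.161 μg/mL.

0.2 μg/mL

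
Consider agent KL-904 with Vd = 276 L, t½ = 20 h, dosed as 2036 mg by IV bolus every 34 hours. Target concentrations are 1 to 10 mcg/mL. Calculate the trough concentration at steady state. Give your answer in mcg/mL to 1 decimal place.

3.3 mcg/mL

τ/t½ = 34/20 ≈ 1.7, so fraction remaining f = (1/2)^(34/20) ≈ 0.3078.
Accumulation ratio R = 1/(1 − f) ≈ 1/0.6922 ≈ 1.4447.
Each bolus raises the concentration by D/Vd = 2036/276 ≈ 7.377 mcg/mL.
Steady-state peak Cmax,ss = C₀·R ≈ 7.377 × 1.4447 ≈ 10.658 mcg/mL.
One interval later, Cmin,ss = Cmax,ss·e^(−kτ) ≈ 10.658 × 0.3078 ≈ 3.281 mcg/mL.
Trough 3.3 mcg/mL vs MEC 1 mcg/mL: adequate.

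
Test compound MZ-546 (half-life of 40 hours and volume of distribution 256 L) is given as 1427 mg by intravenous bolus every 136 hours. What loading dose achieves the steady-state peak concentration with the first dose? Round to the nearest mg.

1576 mg

f = (1/2)^(136/40) ≈ 0.094732; accumulation ratio R = 1/(1−f) ≈ 1.10465.
Loading dose to hit Cmax,ss on first dose: D_load = D_maint·R ≈ 1427 × 1.10465 ≈ 1576.34 mg.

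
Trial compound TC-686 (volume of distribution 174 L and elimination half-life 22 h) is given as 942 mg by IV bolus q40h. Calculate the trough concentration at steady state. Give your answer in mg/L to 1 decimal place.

τ/t½ = 40/22 ≈ 1.8182, so fraction remaining f = (1/2)^(40/22) ≈ 0.2836.
Accumulation ratio R = 1/(1 − f) ≈ 1/0.7164 ≈ 1.3959.
Single-dose peak C₀ = D/Vd = 942/174 ≈ 5.414 mg/L.
Steady-state peak Cmax,ss = C₀·R ≈ 5.414 × 1.3959 ≈ 7.557 mg/L.
Steady-state trough Cmin,ss = Cmax,ss·f ≈ 7.557 × 0.2836 ≈ 2.143 mg/L.

2.1 mg/L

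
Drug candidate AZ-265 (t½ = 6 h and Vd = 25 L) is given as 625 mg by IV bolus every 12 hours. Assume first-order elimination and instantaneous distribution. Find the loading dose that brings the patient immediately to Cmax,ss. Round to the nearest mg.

833 mg

f = (1/2)^(12/6) ≈ 0.250000; accumulation ratio R = 1/(1−f) ≈ 1.33333.
Loading dose to hit Cmax,ss on first dose: D_load = D_maint·R ≈ 625 × 1.33333 ≈ 833.33 mg.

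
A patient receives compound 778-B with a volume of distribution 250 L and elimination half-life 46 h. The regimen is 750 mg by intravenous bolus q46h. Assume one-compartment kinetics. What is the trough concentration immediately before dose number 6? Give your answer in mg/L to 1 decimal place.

2.9 mg/L

f = (1/2)^(τ/t½) = (1/2)^(46/46) ≈ 0.5000.
C₀ = D/Vd = 750/250 ≈ 3.000 mg/L.
Before the 6th dose, 5 doses have been given. Superposition: Cmin = C₀·(f + f² + … + f^5).
≈ 3.000 × (0.5000 + 0.2500 + 0.1250 + 0.0625 + 0.0313) ≈ 3.000 × 0.9688 ≈ 2.906 mg/L.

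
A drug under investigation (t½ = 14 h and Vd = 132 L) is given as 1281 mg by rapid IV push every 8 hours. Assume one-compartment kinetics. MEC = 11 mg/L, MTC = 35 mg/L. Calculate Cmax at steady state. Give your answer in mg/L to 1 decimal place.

29.7 mg/L

Over one 8-h interval, 8/14 ≈ 0.57143 half-lives elapse, leaving f ≈ 0.6730 of each dose.
Accumulation ratio R = 1/(1 − f) ≈ 1/0.3270 ≈ 3.0581.
Each bolus raises the concentration by D/Vd = 1281/132 ≈ 9.705 mg/L.
Steady-state peak Cmax,ss = C₀·R ≈ 9.705 × 3.0581 ≈ 29.679 mg/L.
Peak 29.7 mg/L vs MTC 35 mg/L: below toxic threshold.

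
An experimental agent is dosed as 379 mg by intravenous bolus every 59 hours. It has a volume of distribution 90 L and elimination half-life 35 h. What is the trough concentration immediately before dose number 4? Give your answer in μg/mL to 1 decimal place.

f = (1/2)^(τ/t½) = (1/2)^(59/35) ≈ 0.3108.
C₀ = D/Vd = 379/90 ≈ 4.211 μg/mL.
Before the 4th dose, 3 doses have been given. Superposition: Cmin = C₀·(f + f² + … + f^3).
≈ 4.211 × (0.3108 + 0.0966 + 0.0300) ≈ 4.211 × 0.4374 ≈ 1.842 μg/mL.

1.8 μg/mL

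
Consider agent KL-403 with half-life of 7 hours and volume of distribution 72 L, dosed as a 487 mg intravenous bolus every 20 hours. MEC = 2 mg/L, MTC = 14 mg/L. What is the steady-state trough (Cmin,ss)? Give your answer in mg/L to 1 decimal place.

1.1 mg/L

τ/t½ = 20/7 ≈ 2.8571, so fraction remaining f = (1/2)^(20/7) ≈ 0.1380.
At steady state, accumulation factor R = 1/(1 − e^(−kτ)) ≈ 1.1601.
Single-dose peak C₀ = D/Vd = 487/72 ≈ 6.764 mg/L.
Steady-state peak Cmax,ss = C₀·R ≈ 6.764 × 1.1601 ≈ 7.847 mg/L.
Steady-state trough Cmin,ss = Cmax,ss·f ≈ 7.847 × 0.1380 ≈ 1.083 mg/L.
Trough 1.1 mg/L vs MEC 2 mg/L: subtherapeutic.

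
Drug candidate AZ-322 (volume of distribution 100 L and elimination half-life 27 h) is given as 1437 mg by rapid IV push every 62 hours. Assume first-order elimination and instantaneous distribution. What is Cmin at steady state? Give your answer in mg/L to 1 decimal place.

k = ln2/t½ = ln2/27 ≈ 0.025672 h⁻¹; fraction remaining f = e^(−kτ) = e^(−0.025672×62) ≈ 0.2036.
Each bolus raises the concentration by D/Vd = 1437/100 ≈ 14.370 mg/L.
Steady-state trough Cmin,ss = C₀·f/(1−f) ≈ 14.370 × 0.2036/0.7964 ≈ 3.674 mg/L.

3.7 mg/L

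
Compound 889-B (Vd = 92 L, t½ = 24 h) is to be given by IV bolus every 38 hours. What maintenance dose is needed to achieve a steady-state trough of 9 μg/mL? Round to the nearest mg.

τ/t½ = 38/24 ≈ 1.5833, so f = (1/2)^(38/24) ≈ 0.333710.
Cmin,ss = (D/Vd)·f/(1−f), so D = Cmin,ss·Vd·(1−f)/f.
D = 9 × 92 × (1−f)/f ≈ 9 × 92 × 1.99661 ≈ 1653.19 mg.

1653 mg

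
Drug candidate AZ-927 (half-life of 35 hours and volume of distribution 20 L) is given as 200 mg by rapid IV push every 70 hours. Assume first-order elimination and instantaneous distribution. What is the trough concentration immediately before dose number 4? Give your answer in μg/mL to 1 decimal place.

f = (1/2)^(τ/t½) = (1/2)^(70/35) ≈ 0.2500.
C₀ = D/Vd = 200/20 ≈ 10.000 μg/mL.
Before the 4th dose, 3 doses have been given. Superposition: Cmin = C₀·(f + f² + … + f^3).
≈ 10.000 × (0.2500 + 0.0625 + 0.0156) ≈ 10.000 × 0.3281 ≈ 3.281 μg/mL.

3.3 μg/mL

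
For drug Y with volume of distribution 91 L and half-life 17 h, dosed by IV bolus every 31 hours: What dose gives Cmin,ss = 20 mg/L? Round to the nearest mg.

4622 mg

τ/t½ = 31/17 ≈ 1.8235, so f = (1/2)^(31/17) ≈ 0.282529.
Cmin,ss = (D/Vd)·f/(1−f), so D = Cmin,ss·Vd·(1−f)/f.
D = 20 × 91 × (1−f)/f ≈ 20 × 91 × 2.53946 ≈ 4621.82 mg.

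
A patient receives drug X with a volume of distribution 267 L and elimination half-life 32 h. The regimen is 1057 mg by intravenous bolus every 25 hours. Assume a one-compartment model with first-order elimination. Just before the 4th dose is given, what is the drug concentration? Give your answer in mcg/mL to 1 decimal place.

f = (1/2)^(τ/t½) = (1/2)^(25/32) ≈ 0.5819.
C₀ = D/Vd = 1057/267 ≈ 3.959 mcg/mL.
Before the 4th dose, 3 doses have been given. Superposition: Cmin = C₀·(f + f² + … + f^3).
≈ 3.959 × (0.5819 + 0.3386 + 0.1970) ≈ 3.959 × 1.1175 ≈ 4.424 mcg/mL.

4.4 mcg/mL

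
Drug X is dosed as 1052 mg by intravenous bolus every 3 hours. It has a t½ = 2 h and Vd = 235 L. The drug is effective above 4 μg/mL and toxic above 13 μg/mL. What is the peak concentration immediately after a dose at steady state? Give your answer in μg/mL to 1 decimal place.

6.9 μg/mL

τ/t½ = 3/2 ≈ 1.5, so fraction remaining f = (1/2)^(3/2) ≈ 0.3536.
At steady state, accumulation factor R = 1/(1 − e^(−kτ)) ≈ 1.5470.
Single-dose peak C₀ = D/Vd = 1052/235 ≈ 4.477 μg/mL.
Steady-state peak Cmax,ss = C₀·R ≈ 4.477 × 1.5470 ≈ 6.926 μg/mL.
Peak 6.9 μg/mL vs MTC 13 μg/mL: below toxic threshold.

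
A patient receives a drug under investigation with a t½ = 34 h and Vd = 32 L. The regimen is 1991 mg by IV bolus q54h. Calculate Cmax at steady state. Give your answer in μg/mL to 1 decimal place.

τ/t½ = 54/34 ≈ 1.5882, so fraction remaining f = (1/2)^(54/34) ≈ 0.3326.
Accumulation ratio R = 1/(1 − f) ≈ 1/0.6674 ≈ 1.4984.
Each bolus raises the concentration by D/Vd = 1991/32 ≈ 62.219 μg/mL.
Cmax,ss = C₀/(1 − f) ≈ 62.219/0.6674 ≈ 93.226 μg/mL.

93.2 μg/mL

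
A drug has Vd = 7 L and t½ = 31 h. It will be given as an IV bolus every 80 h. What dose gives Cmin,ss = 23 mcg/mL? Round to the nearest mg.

802 mg

τ/t½ = 80/31 ≈ 2.5806, so f = (1/2)^(80/31) ≈ 0.167166.
Cmin,ss = (D/Vd)·f/(1−f), so D = Cmin,ss·Vd·(1−f)/f.
D = 23 × 7 × (1−f)/f ≈ 23 × 7 × 4.98208 ≈ 802.11 mg.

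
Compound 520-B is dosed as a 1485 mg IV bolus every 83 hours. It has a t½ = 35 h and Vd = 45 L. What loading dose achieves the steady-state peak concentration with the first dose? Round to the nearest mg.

f = (1/2)^(83/35) ≈ 0.193254; accumulation ratio R = 1/(1−f) ≈ 1.23955.
Loading dose to hit Cmax,ss on first dose: D_load = D_maint·R ≈ 1485 × 1.23955 ≈ 1840.73 mg.

1841 mg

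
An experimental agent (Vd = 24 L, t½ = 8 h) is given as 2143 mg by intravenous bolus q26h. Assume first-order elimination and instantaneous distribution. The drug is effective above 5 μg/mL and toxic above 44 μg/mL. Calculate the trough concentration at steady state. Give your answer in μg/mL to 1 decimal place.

τ/t½ = 26/8 ≈ 3.25, so fraction remaining f = (1/2)^(26/8) ≈ 0.1051.
Each bolus raises the concentration by D/Vd = 2143/24 ≈ 89.292 μg/mL.
Steady-state trough Cmin,ss = C₀·f/(1−f) ≈ 89.292 × 0.1051/0.8949 ≈ 10.487 μg/mL.
Trough 10.5 μg/mL vs MEC 5 μg/mL: adequate.

10.5 μg/mL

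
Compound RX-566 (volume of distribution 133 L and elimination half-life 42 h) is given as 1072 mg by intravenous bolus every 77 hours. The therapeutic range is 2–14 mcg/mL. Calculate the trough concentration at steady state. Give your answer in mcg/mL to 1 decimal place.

3.1 mcg/mL

Over one 77-h interval, 77/42 ≈ 1.8333 half-lives elapse, leaving f ≈ 0.2806 of each dose.
Accumulation ratio R = 1/(1 − f) ≈ 1/0.7194 ≈ 1.3900.
Each bolus raises the concentration by D/Vd = 1072/133 ≈ 8.060 mcg/mL.
Steady-state peak Cmax,ss = C₀·R ≈ 8.060 × 1.3900 ≈ 11.203 mcg/mL.
Steady-state trough Cmin,ss = Cmax,ss·f ≈ 11.203 × 0.2806 ≈ 3.144 mcg/mL.
Trough 3.1 mcg/mL vs MEC 2 mcg/mL: adequate.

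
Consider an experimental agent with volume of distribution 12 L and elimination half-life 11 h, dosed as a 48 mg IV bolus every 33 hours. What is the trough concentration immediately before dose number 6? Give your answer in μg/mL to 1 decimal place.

f = (1/2)^(τ/t½) = (1/2)^(33/11) ≈ 0.1250.
C₀ = D/Vd = 48/12 ≈ 4.000 μg/mL.
Before the 6th dose, 5 doses have been given. Superposition: Cmin = C₀·(f + f² + … + f^5).
≈ 4.000 × (0.1250 + 0.0156 + 0.0020 + 0.0002 + 0.0000) ≈ 4.000 × 0.1428 ≈ 0.571 μg/mL.

0.6 μg/mL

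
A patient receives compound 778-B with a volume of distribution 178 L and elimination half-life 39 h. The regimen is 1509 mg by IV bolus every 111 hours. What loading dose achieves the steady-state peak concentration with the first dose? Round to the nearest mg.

1753 mg

f = (1/2)^(111/39) ≈ 0.139066; accumulation ratio R = 1/(1−f) ≈ 1.16153.
Loading dose to hit Cmax,ss on first dose: D_load = D_maint·R ≈ 1509 × 1.16153 ≈ 1752.75 mg.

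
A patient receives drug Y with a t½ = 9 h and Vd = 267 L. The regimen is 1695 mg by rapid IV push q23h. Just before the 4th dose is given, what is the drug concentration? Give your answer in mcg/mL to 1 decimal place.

f = (1/2)^(τ/t½) = (1/2)^(23/9) ≈ 0.1701.
C₀ = D/Vd = 1695/267 ≈ 6.348 mcg/mL.
Before the 4th dose, 3 doses have been given. Superposition: Cmin = C₀·(f + f² + … + f^3).
≈ 6.348 × (0.1701 + 0.0289 + 0.0049) ≈ 6.348 × 0.2039 ≈ 1.294 mcg/mL.

1.3 mcg/mL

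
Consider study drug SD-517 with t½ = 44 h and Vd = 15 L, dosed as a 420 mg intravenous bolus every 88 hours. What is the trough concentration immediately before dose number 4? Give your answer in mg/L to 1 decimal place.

f = (1/2)^(τ/t½) = (1/2)^(88/44) ≈ 0.2500.
C₀ = D/Vd = 420/15 ≈ 28.000 mg/L.
Before the 4th dose, 3 doses have been given. Superposition: Cmin = C₀·(f + f² + … + f^3).
≈ 28.000 × (0.2500 + 0.0625 + 0.0156) ≈ 28.000 × 0.3281 ≈ 9.187 mg/L.

9.2 mg/L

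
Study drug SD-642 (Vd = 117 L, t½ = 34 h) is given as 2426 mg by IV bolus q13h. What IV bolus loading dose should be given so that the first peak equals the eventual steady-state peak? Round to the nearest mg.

10420 mg

f = (1/2)^(13/34) ≈ 0.767185; accumulation ratio R = 1/(1−f) ≈ 4.29526.
Loading dose to hit Cmax,ss on first dose: D_load = D_maint·R ≈ 2426 × 4.29526 ≈ 10420.30 mg.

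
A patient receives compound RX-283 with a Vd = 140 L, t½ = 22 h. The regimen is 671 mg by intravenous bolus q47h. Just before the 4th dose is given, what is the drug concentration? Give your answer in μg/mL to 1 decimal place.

f = (1/2)^(τ/t½) = (1/2)^(47/22) ≈ 0.2275.
C₀ = D/Vd = 671/140 ≈ 4.793 μg/mL.
Before the 4th dose, 3 doses have been given. Superposition: Cmin = C₀·(f + f² + … + f^3).
≈ 4.793 × (0.2275 + 0.0518 + 0.0118) ≈ 4.793 × 0.2911 ≈ 1.395 μg/mL.

1.4 μg/mL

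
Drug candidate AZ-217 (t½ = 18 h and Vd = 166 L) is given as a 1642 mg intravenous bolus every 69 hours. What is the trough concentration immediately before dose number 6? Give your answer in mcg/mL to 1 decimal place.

f = (1/2)^(τ/t½) = (1/2)^(69/18) ≈ 0.0702.
C₀ = D/Vd = 1642/166 ≈ 9.892 mcg/mL.
Before the 6th dose, 5 doses have been given. Superposition: Cmin = C₀·(f + f² + … + f^5).
≈ 9.892 × (0.0702 + 0.0049 + 0.0003 + 0.0000 + 0.0000) ≈ 9.892 × 0.0754 ≈ 0.746 mcg/mL.

0.7 mcg/mL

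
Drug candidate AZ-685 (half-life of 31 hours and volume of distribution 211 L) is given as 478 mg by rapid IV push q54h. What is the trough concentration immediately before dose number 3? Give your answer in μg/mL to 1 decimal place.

0.9 μg/mL

f = (1/2)^(τ/t½) = (1/2)^(54/31) ≈ 0.2990.
C₀ = D/Vd = 478/211 ≈ 2.265 μg/mL.
Before the 3rd dose, 2 doses have been given. Superposition: Cmin = C₀·(f + f²).
≈ 2.265 × (0.2990 + 0.0894) ≈ 2.265 × 0.3884 ≈ 0.880 μg/mL.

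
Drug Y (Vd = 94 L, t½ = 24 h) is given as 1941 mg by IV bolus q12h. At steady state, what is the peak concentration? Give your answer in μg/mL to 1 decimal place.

τ/t½ = 12/24 ≈ 0.5, so fraction remaining f = (1/2)^(12/24) ≈ 0.7071.
Accumulation ratio R = 1/(1 − f) ≈ 1/0.2929 ≈ 3.4141.
Single-dose peak C₀ = D/Vd = 1941/94 ≈ 20.649 μg/mL.
Steady-state peak Cmax,ss = C₀·R ≈ 20.649 × 3.4141 ≈ 70.498 μg/mL.

70.5 μg/mL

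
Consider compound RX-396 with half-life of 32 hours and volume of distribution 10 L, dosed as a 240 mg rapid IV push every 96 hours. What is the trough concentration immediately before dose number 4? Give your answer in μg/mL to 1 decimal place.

3.4 μg/mL

f = (1/2)^(τ/t½) = (1/2)^(96/32) ≈ 0.1250.
C₀ = D/Vd = 240/10 ≈ 24.000 μg/mL.
Before the 4th dose, 3 doses have been given. Superposition: Cmin = C₀·(f + f² + … + f^3).
≈ 24.000 × (0.1250 + 0.0156 + 0.0020) ≈ 24.000 × 0.1426 ≈ 3.422 μg/mL.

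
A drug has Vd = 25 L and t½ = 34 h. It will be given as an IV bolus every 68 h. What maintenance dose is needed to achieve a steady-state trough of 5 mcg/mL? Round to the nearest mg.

τ/t½ = 68/34 ≈ 2, so f = (1/2)^(68/34) ≈ 0.250000.
Cmin,ss = (D/Vd)·f/(1−f), so D = Cmin,ss·Vd·(1−f)/f.
D = 5 × 25 × (1−f)/f ≈ 5 × 25 × 3.00000 ≈ 375.00 mg.

375 mg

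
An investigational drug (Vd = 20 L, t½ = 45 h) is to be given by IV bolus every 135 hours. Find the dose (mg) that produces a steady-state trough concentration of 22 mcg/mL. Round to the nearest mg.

τ/t½ = 135/45 ≈ 3, so f = (1/2)^(135/45) ≈ 0.125000.
Cmin,ss = (D/Vd)·f/(1−f), so D = Cmin,ss·Vd·(1−f)/f.
D = 22 × 20 × (1−f)/f ≈ 22 × 20 × 7.00000 ≈ 3080.00 mg.

3080 mg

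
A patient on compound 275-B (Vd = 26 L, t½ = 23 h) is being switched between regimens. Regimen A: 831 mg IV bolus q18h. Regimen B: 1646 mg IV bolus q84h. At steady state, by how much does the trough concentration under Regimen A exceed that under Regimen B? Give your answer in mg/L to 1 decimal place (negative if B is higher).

38.9 mg/L

Regimen A: f = (1/2)^(18/23) ≈ 0.5813; Cmin,ss = (831/26)·f/(1−f) ≈ 44.374 mg/L.
Regimen B: f = (1/2)^(84/23) ≈ 0.0795; Cmin,ss = (1646/26)·f/(1−f) ≈ 5.468 mg/L.
Difference ≈ 44.374 − 5.468 ≈ 38.906 mg/L.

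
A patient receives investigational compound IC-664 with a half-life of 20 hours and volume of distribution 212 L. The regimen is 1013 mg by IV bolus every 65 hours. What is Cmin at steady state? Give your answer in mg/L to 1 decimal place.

τ/t½ = 65/20 ≈ 3.25, so fraction remaining f = (1/2)^(65/20) ≈ 0.1051.
Accumulation ratio R = 1/(1 − f) ≈ 1/0.8949 ≈ 1.1174.
Single-dose peak C₀ = D/Vd = 1013/212 ≈ 4.778 mg/L.
Steady-state peak Cmax,ss = C₀·R ≈ 4.778 × 1.1174 ≈ 5.339 mg/L.
Steady-state trough Cmin,ss = Cmax,ss·f ≈ 5.339 × 0.1051 ≈ 0.561 mg/L.

0.6 mg/L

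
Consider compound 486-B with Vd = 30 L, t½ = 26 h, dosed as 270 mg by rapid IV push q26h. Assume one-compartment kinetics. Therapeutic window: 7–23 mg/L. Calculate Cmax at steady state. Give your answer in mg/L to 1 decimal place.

τ = 26 h = 1 half-life, so f = (1/2)^1 = 0.5.
Accumulation ratio R = 1/(1 − f) = 1/0.5 = 2/1.
Single-dose peak C₀ = D/Vd = 270/30 = 9 mg/L.
Steady-state peak Cmax,ss = C₀·R = 9 × 2/1 ≈ 18.000 mg/L.
Peak 18.0 mg/L vs MTC 23 mg/L: below toxic threshold.

18.0 mg/L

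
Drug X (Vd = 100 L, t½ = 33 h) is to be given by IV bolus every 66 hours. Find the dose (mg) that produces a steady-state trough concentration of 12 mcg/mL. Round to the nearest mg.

τ/t½ = 66/33 ≈ 2, so f = (1/2)^(66/33) ≈ 0.250000.
Cmin,ss = (D/Vd)·f/(1−f), so D = Cmin,ss·Vd·(1−f)/f.
D = 12 × 100 × (1−f)/f ≈ 12 × 100 × 3.00000 ≈ 3600.00 mg.

3600 mg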